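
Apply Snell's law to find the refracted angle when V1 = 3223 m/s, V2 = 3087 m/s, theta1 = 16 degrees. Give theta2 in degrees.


sin(theta1) = sin(16 deg) = 0.275637
sin(theta2) = V2/V1 * sin(theta1) = 3087/3223 * 0.275637 = 0.264006
theta2 = arcsin(0.264006) = 15.3079 degrees

15.3079


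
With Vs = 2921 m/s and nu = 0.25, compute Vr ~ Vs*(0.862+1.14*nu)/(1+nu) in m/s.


Numerator factor = 0.862 + 1.14*0.25 = 1.147
Denominator = 1 + 0.25 = 1.25
Vr = 2921 * 1.147 / 1.25 = 2680.31 m/s

2680.31


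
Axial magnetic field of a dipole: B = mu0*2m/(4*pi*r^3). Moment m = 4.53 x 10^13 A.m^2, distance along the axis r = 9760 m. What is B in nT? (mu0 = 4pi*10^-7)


m = 4.53 x 10^13 = 45300000000000 A.m^2
2m = 90600000000000 A.m^2
r^3 = 9760^3 = 929714176000
B = (4pi*10^-7) * 90600000000000 / (4*pi * 929714176000) * 1e9
= 113851317.766094 / 11683132901039.55 * 1e9
= 9744.9305 nT

9744.9305


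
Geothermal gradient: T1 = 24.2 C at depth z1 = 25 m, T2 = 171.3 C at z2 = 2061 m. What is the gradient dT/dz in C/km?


dT = 171.3 - 24.2 = 147.1 C
dz = 2061 - 25 = 2036 m
gradient = dT/dz * 1000 = 147.1/2036 * 1000 = 72.2495 C/km

72.2495


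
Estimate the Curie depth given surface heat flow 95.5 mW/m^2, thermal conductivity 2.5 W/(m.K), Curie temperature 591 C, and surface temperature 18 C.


T_Curie - T_surf = 591 - 18 = 573 C
Convert q to W/m^2: 95.5 mW/m^2 = 0.0955 W/m^2
d = 573 * 2.5 / 0.0955 = 15000.0 m

15000.0


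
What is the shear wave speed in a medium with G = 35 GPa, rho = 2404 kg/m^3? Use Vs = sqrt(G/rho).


Convert G to Pa: G = 35e9 Pa
Compute G/rho = 35e9 / 2404 = 14559068.2196
Vs = sqrt(14559068.2196) = 3815.63 m/s

3815.63


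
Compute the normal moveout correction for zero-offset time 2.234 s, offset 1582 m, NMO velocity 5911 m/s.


x/Vnmo = 1582/5911 = 0.267637
(x/Vnmo)^2 = 0.071629
t0^2 = 4.990756
sqrt(4.990756 + 0.071629) = 2.249975
dt = 2.249975 - 2.234 = 0.015975

0.015975


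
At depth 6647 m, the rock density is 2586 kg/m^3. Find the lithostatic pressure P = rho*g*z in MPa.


P = rho * g * z / 1e6
= 2586 * 9.81 * 6647 / 1e6
= 168625483.02 / 1e6
= 168.6255 MPa

168.6255


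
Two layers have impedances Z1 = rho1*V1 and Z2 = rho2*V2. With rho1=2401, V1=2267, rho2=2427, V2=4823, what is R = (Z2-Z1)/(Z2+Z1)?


Z1 = 2401 * 2267 = 5443067
Z2 = 2427 * 4823 = 11705421
R = (11705421 - 5443067) / (11705421 + 5443067) = 6262354 / 17148488 = 0.3652

0.3652


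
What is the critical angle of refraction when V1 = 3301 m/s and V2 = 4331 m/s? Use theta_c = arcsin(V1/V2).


V1/V2 = 3301/4331 = 0.76218
theta_c = arcsin(0.76218) = 49.6567 degrees

49.6567


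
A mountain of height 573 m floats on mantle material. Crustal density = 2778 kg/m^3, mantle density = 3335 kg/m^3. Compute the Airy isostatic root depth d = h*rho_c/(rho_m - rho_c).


rho_m - rho_c = 3335 - 2778 = 557
d = 573 * 2778 / 557
= 1591794 / 557
= 2857.8 m

2857.8


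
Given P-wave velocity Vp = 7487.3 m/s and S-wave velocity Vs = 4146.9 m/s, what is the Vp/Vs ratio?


Vp/Vs = 7487.3 / 4146.9
= 1.8055

1.8055


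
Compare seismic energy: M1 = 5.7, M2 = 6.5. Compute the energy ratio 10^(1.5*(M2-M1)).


M2 - M1 = 6.5 - 5.7 = 0.8
1.5 * 0.8 = 1.2
ratio = 10^1.2 = 15.85

15.85


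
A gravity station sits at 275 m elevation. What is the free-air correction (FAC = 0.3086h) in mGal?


FAC = 0.3086 * h
= 0.3086 * 275
= 84.865 mGal

84.865


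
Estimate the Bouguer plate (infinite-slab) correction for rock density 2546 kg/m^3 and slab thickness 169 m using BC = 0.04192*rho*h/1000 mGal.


BC = 0.04192 * rho * h / 1000
= 0.04192 * 2546 * 169 / 1000
= 18.0371 mGal

18.0371


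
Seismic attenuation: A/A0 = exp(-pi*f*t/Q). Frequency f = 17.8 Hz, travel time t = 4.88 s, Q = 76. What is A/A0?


pi*f*t/Q = pi*17.8*4.88/76 = 3.590675
A/A0 = exp(-3.590675) = 0.02758

0.02758


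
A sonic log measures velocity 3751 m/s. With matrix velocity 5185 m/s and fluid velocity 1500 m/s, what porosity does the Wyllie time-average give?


1/V - 1/Vm = 1/3751 - 1/5185 = 7.373e-05
1/Vf - 1/Vm = 1/1500 - 1/5185 = 0.0004738
phi = 7.373e-05 / 0.0004738 = 0.1556

0.1556


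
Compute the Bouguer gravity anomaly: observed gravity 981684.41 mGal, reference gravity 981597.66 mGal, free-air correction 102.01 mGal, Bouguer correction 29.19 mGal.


BA = g_obs - g_ref + FAC - BC
= 981684.41 - 981597.66 + 102.01 - 29.19
= 159.57 mGal

159.57


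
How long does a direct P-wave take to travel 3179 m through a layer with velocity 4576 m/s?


t = x / V
= 3179 / 4576
= 0.6947 s

0.6947


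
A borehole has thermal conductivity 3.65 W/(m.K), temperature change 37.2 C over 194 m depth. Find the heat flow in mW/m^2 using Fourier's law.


q = k * dT / dz * 1000
= 3.65 * 37.2 / 194 * 1000
= 0.699897 * 1000
= 699.8969 mW/m^2

699.8969


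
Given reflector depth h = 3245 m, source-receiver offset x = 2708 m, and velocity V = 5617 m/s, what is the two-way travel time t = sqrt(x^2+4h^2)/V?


x^2 + 4h^2 = 2708^2 + 4*3245^2 = 7333264 + 42120100 = 49453364
sqrt(49453364) = 7032.3086
t = 7032.3086 / 5617 = 1.252 s

1.252


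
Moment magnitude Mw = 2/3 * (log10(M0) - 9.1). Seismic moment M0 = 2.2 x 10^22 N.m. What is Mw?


log10(M0) = log10(2.2 x 10^22) = 22.3424
Mw = 2/3 * (22.3424 - 9.1)
= 2/3 * 13.2424
= 8.83

8.83


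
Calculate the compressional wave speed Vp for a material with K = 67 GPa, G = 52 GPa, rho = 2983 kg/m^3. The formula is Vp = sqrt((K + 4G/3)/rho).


First compute the effective modulus:
K + 4G/3 = 67e9 + 4*52e9/3 = 136333333333.33 Pa
Then divide by density:
136333333333.33 / 2983 = 45703430.5509 Pa/(kg/m^3)
Take the square root:
Vp = sqrt(45703430.5509) = 6760.43 m/s

6760.43


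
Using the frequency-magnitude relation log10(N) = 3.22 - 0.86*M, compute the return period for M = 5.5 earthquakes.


log10(N) = 3.22 - 0.86*5.5 = -1.51
N = 10^-1.51 = 0.030903
T = 1/N = 1/0.030903 = 32.3594 years

32.3594


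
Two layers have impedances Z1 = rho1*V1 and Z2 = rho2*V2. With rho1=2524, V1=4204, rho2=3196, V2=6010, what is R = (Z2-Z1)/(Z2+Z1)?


Z1 = 2524 * 4204 = 10610896
Z2 = 3196 * 6010 = 19207960
R = (19207960 - 10610896) / (19207960 + 10610896) = 8597064 / 29818856 = 0.2883

0.2883


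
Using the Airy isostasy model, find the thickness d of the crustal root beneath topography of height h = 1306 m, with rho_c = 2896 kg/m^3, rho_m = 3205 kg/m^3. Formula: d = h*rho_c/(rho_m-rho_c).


rho_m - rho_c = 3205 - 2896 = 309
d = 1306 * 2896 / 309
= 3782176 / 309
= 12240.05 m

12240.05


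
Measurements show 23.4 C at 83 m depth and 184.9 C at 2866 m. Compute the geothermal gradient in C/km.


dT = 184.9 - 23.4 = 161.5 C
dz = 2866 - 83 = 2783 m
gradient = dT/dz * 1000 = 161.5/2783 * 1000 = 58.0309 C/km

58.0309


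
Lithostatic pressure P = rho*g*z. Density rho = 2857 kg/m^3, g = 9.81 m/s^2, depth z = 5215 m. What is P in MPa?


P = rho * g * z / 1e6
= 2857 * 9.81 * 5215 / 1e6
= 146161691.55 / 1e6
= 146.1617 MPa

146.1617


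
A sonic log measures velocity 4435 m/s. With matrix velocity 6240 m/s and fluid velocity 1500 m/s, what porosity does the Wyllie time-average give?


1/V - 1/Vm = 1/4435 - 1/6240 = 6.522e-05
1/Vf - 1/Vm = 1/1500 - 1/6240 = 0.00050641
phi = 6.522e-05 / 0.00050641 = 0.1288

0.1288


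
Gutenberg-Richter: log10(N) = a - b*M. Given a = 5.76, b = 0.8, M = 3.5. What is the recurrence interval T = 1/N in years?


log10(N) = 5.76 - 0.8*3.5 = 2.96
N = 10^2.96 = 912.010839
T = 1/N = 1/912.010839 = 0.0011 years

0.0011


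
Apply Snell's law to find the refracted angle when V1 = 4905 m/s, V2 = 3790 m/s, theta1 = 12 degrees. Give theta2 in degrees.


sin(theta1) = sin(12 deg) = 0.207912
sin(theta2) = V2/V1 * sin(theta1) = 3790/4905 * 0.207912 = 0.160649
theta2 = arcsin(0.160649) = 9.2446 degrees

9.2446


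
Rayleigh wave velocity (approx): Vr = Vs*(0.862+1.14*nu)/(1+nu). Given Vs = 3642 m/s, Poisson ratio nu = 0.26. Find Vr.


Numerator factor = 0.862 + 1.14*0.26 = 1.1584
Denominator = 1 + 0.26 = 1.26
Vr = 3642 * 1.1584 / 1.26 = 3348.33 m/s

3348.33


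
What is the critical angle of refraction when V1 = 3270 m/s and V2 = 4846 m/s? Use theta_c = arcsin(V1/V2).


V1/V2 = 3270/4846 = 0.674783
theta_c = arcsin(0.674783) = 42.4373 degrees

42.4373


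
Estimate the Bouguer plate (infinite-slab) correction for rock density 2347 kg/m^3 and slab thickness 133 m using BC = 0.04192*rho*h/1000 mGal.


BC = 0.04192 * rho * h / 1000
= 0.04192 * 2347 * 133 / 1000
= 13.0854 mGal

13.0854


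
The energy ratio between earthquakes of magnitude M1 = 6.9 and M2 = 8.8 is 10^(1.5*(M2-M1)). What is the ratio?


M2 - M1 = 8.8 - 6.9 = 1.9
1.5 * 1.9 = 2.85
ratio = 10^2.85 = 707.95

707.95


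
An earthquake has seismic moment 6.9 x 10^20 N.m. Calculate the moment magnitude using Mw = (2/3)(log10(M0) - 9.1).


log10(M0) = log10(6.9 x 10^20) = 20.8388
Mw = 2/3 * (20.8388 - 9.1)
= 2/3 * 11.7388
= 7.83

7.83


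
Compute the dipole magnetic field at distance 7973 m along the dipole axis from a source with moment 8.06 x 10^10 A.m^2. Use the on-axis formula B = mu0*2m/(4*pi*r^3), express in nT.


m = 8.06 x 10^10 = 80600000000 A.m^2
2m = 161200000000 A.m^2
r^3 = 7973^3 = 506833476317
B = (4pi*10^-7) * 161200000000 / (4*pi * 506833476317) * 1e9
= 202569.894303 / 6369057303163.45 * 1e9
= 31.8053 nT

31.8053


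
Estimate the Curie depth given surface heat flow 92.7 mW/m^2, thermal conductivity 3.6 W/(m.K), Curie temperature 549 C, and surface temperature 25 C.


T_Curie - T_surf = 549 - 25 = 524 C
Convert q to W/m^2: 92.7 mW/m^2 = 0.0927 W/m^2
d = 524 * 3.6 / 0.0927 = 20349.51 m

20349.51


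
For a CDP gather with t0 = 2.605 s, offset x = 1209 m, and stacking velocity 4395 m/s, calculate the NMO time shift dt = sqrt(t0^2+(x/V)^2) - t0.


x/Vnmo = 1209/4395 = 0.275085
(x/Vnmo)^2 = 0.075672
t0^2 = 6.786025
sqrt(6.786025 + 0.075672) = 2.619484
dt = 2.619484 - 2.605 = 0.014484

0.014484


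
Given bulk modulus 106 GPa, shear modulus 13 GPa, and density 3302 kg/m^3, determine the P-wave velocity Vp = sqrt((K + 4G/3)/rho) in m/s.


First compute the effective modulus:
K + 4G/3 = 106e9 + 4*13e9/3 = 123333333333.33 Pa
Then divide by density:
123333333333.33 / 3302 = 37351100.3432 Pa/(kg/m^3)
Take the square root:
Vp = sqrt(37351100.3432) = 6111.55 m/s

6111.55


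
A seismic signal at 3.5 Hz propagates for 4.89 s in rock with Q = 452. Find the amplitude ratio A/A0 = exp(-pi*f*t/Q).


pi*f*t/Q = pi*3.5*4.89/452 = 0.118957
A/A0 = exp(-0.118957) = 0.887846

0.887846


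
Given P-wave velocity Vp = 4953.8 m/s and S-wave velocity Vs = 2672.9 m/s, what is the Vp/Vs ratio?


Vp/Vs = 4953.8 / 2672.9
= 1.8533

1.8533


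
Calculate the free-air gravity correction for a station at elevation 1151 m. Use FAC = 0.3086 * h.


FAC = 0.3086 * h
= 0.3086 * 1151
= 355.1986 mGal

355.1986


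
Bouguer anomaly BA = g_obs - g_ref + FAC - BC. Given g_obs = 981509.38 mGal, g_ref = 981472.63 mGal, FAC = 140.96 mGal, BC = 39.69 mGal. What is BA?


BA = g_obs - g_ref + FAC - BC
= 981509.38 - 981472.63 + 140.96 - 39.69
= 138.02 mGal

138.02


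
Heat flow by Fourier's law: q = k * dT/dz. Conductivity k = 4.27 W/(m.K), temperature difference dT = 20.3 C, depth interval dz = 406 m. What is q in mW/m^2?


q = k * dT / dz * 1000
= 4.27 * 20.3 / 406 * 1000
= 0.2135 * 1000
= 213.5 mW/m^2

213.5


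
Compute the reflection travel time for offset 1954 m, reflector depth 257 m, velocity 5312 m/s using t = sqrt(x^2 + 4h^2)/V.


x^2 + 4h^2 = 1954^2 + 4*257^2 = 3818116 + 264196 = 4082312
sqrt(4082312) = 2020.4732
t = 2020.4732 / 5312 = 0.3804 s

0.3804


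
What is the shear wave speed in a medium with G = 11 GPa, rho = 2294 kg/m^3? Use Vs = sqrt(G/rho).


Convert G to Pa: G = 11e9 Pa
Compute G/rho = 11e9 / 2294 = 4795117.6983
Vs = sqrt(4795117.6983) = 2189.78 m/s

2189.78


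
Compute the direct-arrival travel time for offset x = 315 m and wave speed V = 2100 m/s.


t = x / V
= 315 / 2100
= 0.15 s

0.15


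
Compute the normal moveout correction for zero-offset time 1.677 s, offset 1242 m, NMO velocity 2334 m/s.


x/Vnmo = 1242/2334 = 0.532134
(x/Vnmo)^2 = 0.283166
t0^2 = 2.812329
sqrt(2.812329 + 0.283166) = 1.759402
dt = 1.759402 - 1.677 = 0.082402

0.082402


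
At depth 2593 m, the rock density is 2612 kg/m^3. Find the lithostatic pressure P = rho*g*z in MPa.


P = rho * g * z / 1e6
= 2612 * 9.81 * 2593 / 1e6
= 66442305.96 / 1e6
= 66.4423 MPa

66.4423


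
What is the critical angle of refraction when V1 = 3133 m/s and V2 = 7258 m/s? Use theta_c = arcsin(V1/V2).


V1/V2 = 3133/7258 = 0.431662
theta_c = arcsin(0.431662) = 25.5731 degrees

25.5731


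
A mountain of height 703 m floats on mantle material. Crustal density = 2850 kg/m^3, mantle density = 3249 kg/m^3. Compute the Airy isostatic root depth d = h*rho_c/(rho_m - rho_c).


rho_m - rho_c = 3249 - 2850 = 399
d = 703 * 2850 / 399
= 2003550 / 399
= 5021.43 m

5021.43


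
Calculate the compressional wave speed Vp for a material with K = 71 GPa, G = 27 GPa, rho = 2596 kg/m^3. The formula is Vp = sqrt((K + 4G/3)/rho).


First compute the effective modulus:
K + 4G/3 = 71e9 + 4*27e9/3 = 107000000000.0 Pa
Then divide by density:
107000000000.0 / 2596 = 41217257.319 Pa/(kg/m^3)
Take the square root:
Vp = sqrt(41217257.319) = 6420.07 m/s

6420.07


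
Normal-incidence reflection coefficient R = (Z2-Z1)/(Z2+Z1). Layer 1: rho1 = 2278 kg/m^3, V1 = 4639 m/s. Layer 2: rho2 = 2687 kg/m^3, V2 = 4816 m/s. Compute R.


Z1 = 2278 * 4639 = 10567642
Z2 = 2687 * 4816 = 12940592
R = (12940592 - 10567642) / (12940592 + 10567642) = 2372950 / 23508234 = 0.1009

0.1009


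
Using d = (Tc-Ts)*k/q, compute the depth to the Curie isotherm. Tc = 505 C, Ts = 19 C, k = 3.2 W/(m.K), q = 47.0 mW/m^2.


T_Curie - T_surf = 505 - 19 = 486 C
Convert q to W/m^2: 47.0 mW/m^2 = 0.047 W/m^2
d = 486 * 3.2 / 0.047 = 33089.36 m

33089.36


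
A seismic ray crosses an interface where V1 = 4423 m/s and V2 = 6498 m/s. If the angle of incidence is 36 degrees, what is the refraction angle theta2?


sin(theta1) = sin(36 deg) = 0.587785
sin(theta2) = V2/V1 * sin(theta1) = 6498/4423 * 0.587785 = 0.863538
theta2 = arcsin(0.863538) = 59.7162 degrees

59.7162


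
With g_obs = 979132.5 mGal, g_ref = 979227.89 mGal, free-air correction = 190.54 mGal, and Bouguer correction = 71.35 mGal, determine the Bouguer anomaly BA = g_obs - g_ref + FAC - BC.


BA = g_obs - g_ref + FAC - BC
= 979132.5 - 979227.89 + 190.54 - 71.35
= 23.8 mGal

23.8


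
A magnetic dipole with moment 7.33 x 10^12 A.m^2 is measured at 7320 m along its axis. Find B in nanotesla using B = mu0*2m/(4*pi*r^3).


m = 7.33 x 10^12 = 7330000000000 A.m^2
2m = 14660000000000 A.m^2
r^3 = 7320^3 = 392223168000
B = (4pi*10^-7) * 14660000000000 / (4*pi * 392223168000) * 1e9
= 18422299.320651 / 4928821692626.06 * 1e9
= 3737.668 nT

3737.668


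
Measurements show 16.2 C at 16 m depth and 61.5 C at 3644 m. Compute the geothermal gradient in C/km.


dT = 61.5 - 16.2 = 45.3 C
dz = 3644 - 16 = 3628 m
gradient = dT/dz * 1000 = 45.3/3628 * 1000 = 12.4862 C/km

12.4862


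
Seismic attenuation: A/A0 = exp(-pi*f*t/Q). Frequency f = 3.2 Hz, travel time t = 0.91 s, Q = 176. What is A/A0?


pi*f*t/Q = pi*3.2*0.91/176 = 0.051979
A/A0 = exp(-0.051979) = 0.949349

0.949349


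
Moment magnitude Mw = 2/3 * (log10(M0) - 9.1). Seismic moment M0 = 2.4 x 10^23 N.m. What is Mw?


log10(M0) = log10(2.4 x 10^23) = 23.3802
Mw = 2/3 * (23.3802 - 9.1)
= 2/3 * 14.2802
= 9.52

9.52


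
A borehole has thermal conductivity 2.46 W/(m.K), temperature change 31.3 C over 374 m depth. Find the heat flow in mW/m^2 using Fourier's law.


q = k * dT / dz * 1000
= 2.46 * 31.3 / 374 * 1000
= 0.205877 * 1000
= 205.877 mW/m^2

205.877


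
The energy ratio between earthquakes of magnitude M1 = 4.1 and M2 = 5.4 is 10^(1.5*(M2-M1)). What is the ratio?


M2 - M1 = 5.4 - 4.1 = 1.3
1.5 * 1.3 = 1.95
ratio = 10^1.95 = 89.13

89.13


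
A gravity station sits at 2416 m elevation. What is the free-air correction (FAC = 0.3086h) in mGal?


FAC = 0.3086 * h
= 0.3086 * 2416
= 745.5776 mGal

745.5776


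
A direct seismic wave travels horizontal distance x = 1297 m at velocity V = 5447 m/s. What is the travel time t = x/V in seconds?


t = x / V
= 1297 / 5447
= 0.2381 s

0.2381


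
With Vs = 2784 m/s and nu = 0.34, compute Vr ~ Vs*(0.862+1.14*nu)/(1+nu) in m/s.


Numerator factor = 0.862 + 1.14*0.34 = 1.2496
Denominator = 1 + 0.34 = 1.34
Vr = 2784 * 1.2496 / 1.34 = 2596.18 m/s

2596.18


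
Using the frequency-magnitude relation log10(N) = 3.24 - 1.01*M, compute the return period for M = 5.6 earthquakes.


log10(N) = 3.24 - 1.01*5.6 = -2.416
N = 10^-2.416 = 0.003837
T = 1/N = 1/0.003837 = 260.6154 years

260.6154


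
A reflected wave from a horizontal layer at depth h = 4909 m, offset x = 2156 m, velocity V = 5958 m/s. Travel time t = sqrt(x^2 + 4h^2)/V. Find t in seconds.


x^2 + 4h^2 = 2156^2 + 4*4909^2 = 4648336 + 96393124 = 101041460
sqrt(101041460) = 10051.9381
t = 10051.9381 / 5958 = 1.6871 s

1.6871


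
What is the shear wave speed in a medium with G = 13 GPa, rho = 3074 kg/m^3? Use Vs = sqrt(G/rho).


Convert G to Pa: G = 13e9 Pa
Compute G/rho = 13e9 / 3074 = 4229017.5667
Vs = sqrt(4229017.5667) = 2056.46 m/s

2056.46


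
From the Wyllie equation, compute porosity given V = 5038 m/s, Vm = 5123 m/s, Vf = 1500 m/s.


1/V - 1/Vm = 1/5038 - 1/5123 = 3.29e-06
1/Vf - 1/Vm = 1/1500 - 1/5123 = 0.00047147
phi = 3.29e-06 / 0.00047147 = 0.007

0.007


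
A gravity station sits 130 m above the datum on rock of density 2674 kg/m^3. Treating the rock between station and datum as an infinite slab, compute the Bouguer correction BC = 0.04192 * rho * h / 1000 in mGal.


BC = 0.04192 * rho * h / 1000
= 0.04192 * 2674 * 130 / 1000
= 14.5722 mGal

14.5722


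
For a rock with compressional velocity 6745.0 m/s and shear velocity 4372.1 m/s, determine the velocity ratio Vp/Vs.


Vp/Vs = 6745.0 / 4372.1
= 1.5427

1.5427


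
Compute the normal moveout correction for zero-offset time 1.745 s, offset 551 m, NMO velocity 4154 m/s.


x/Vnmo = 551/4154 = 0.132643
(x/Vnmo)^2 = 0.017594
t0^2 = 3.045025
sqrt(3.045025 + 0.017594) = 1.750034
dt = 1.750034 - 1.745 = 0.005034

0.005034


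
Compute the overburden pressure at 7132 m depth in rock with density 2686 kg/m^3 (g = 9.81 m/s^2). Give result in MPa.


P = rho * g * z / 1e6
= 2686 * 9.81 * 7132 / 1e6
= 187925775.12 / 1e6
= 187.9258 MPa

187.9258


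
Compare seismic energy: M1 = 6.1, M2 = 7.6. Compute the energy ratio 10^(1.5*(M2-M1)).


M2 - M1 = 7.6 - 6.1 = 1.5
1.5 * 1.5 = 2.25
ratio = 10^2.25 = 177.83

177.83


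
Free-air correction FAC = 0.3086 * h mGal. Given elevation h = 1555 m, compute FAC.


FAC = 0.3086 * h
= 0.3086 * 1555
= 479.873 mGal

479.873


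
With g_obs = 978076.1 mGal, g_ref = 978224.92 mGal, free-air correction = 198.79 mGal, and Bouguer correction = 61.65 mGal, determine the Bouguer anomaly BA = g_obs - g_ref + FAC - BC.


BA = g_obs - g_ref + FAC - BC
= 978076.1 - 978224.92 + 198.79 - 61.65
= -11.68 mGal

-11.68


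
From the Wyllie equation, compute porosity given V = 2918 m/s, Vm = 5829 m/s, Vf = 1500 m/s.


1/V - 1/Vm = 1/2918 - 1/5829 = 0.00017114
1/Vf - 1/Vm = 1/1500 - 1/5829 = 0.00049511
phi = 0.00017114 / 0.00049511 = 0.3457

0.3457


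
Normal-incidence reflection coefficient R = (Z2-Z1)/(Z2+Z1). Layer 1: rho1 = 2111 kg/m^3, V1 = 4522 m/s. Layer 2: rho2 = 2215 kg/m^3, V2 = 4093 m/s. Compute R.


Z1 = 2111 * 4522 = 9545942
Z2 = 2215 * 4093 = 9065995
R = (9065995 - 9545942) / (9065995 + 9545942) = -479947 / 18611937 = -0.0258

-0.0258


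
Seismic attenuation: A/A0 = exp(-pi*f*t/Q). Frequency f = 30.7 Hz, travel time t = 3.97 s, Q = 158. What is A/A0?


pi*f*t/Q = pi*30.7*3.97/158 = 2.423381
A/A0 = exp(-2.423381) = 0.088621

0.088621


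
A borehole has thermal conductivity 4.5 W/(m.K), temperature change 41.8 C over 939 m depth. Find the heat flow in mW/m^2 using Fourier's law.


q = k * dT / dz * 1000
= 4.5 * 41.8 / 939 * 1000
= 0.200319 * 1000
= 200.3195 mW/m^2

200.3195


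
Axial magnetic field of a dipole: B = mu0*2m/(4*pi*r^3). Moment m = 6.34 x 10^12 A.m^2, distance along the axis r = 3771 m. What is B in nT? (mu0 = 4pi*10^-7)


m = 6.34 x 10^12 = 6340000000000 A.m^2
2m = 12680000000000 A.m^2
r^3 = 3771^3 = 53625283011
B = (4pi*10^-7) * 12680000000000 / (4*pi * 53625283011) * 1e9
= 15934157.939007 / 673875180616.12 * 1e9
= 23645.5629 nT

23645.5629


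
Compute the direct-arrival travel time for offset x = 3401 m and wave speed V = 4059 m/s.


t = x / V
= 3401 / 4059
= 0.8379 s

0.8379


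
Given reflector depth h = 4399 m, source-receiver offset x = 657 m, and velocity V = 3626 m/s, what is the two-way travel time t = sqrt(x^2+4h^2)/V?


x^2 + 4h^2 = 657^2 + 4*4399^2 = 431649 + 77404804 = 77836453
sqrt(77836453) = 8822.497
t = 8822.497 / 3626 = 2.4331 s

2.4331


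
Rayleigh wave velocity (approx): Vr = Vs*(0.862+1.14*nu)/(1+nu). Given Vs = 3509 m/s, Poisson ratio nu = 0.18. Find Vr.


Numerator factor = 0.862 + 1.14*0.18 = 1.0672
Denominator = 1 + 0.18 = 1.18
Vr = 3509 * 1.0672 / 1.18 = 3173.56 m/s

3173.56


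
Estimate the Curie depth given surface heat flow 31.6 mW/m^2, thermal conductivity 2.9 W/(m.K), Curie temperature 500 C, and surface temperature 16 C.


T_Curie - T_surf = 500 - 16 = 484 C
Convert q to W/m^2: 31.6 mW/m^2 = 0.0316 W/m^2
d = 484 * 2.9 / 0.0316 = 44417.72 m

44417.72


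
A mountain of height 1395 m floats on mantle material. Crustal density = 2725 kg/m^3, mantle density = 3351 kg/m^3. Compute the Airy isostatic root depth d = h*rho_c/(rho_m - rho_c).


rho_m - rho_c = 3351 - 2725 = 626
d = 1395 * 2725 / 626
= 3801375 / 626
= 6072.48 m

6072.48


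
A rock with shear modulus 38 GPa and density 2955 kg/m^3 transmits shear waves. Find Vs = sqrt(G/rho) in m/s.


Convert G to Pa: G = 38e9 Pa
Compute G/rho = 38e9 / 2955 = 12859560.0677
Vs = sqrt(12859560.0677) = 3586.02 m/s

3586.02


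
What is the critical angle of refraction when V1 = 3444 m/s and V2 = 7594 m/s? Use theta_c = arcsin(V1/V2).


V1/V2 = 3444/7594 = 0.453516
theta_c = arcsin(0.453516) = 26.9695 degrees

26.9695


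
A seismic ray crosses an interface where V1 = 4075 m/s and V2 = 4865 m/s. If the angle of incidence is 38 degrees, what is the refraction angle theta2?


sin(theta1) = sin(38 deg) = 0.615661
sin(theta2) = V2/V1 * sin(theta1) = 4865/4075 * 0.615661 = 0.735017
theta2 = arcsin(0.735017) = 47.3086 degrees

47.3086


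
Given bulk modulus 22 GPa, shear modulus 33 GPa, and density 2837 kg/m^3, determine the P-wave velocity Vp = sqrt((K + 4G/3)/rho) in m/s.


First compute the effective modulus:
K + 4G/3 = 22e9 + 4*33e9/3 = 66000000000.0 Pa
Then divide by density:
66000000000.0 / 2837 = 23264011.2795 Pa/(kg/m^3)
Take the square root:
Vp = sqrt(23264011.2795) = 4823.28 m/s

4823.28


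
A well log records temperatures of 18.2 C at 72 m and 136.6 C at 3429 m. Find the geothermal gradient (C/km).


dT = 136.6 - 18.2 = 118.4 C
dz = 3429 - 72 = 3357 m
gradient = dT/dz * 1000 = 118.4/3357 * 1000 = 35.2696 C/km

35.2696


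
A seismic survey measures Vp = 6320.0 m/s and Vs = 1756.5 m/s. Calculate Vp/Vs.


Vp/Vs = 6320.0 / 1756.5
= 3.5981

3.5981


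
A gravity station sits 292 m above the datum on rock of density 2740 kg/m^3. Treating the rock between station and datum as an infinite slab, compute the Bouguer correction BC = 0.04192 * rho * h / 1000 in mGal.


BC = 0.04192 * rho * h / 1000
= 0.04192 * 2740 * 292 / 1000
= 33.5394 mGal

33.5394


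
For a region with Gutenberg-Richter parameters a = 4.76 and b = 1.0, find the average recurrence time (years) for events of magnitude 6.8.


log10(N) = 4.76 - 1.0*6.8 = -2.04
N = 10^-2.04 = 0.00912
T = 1/N = 1/0.00912 = 109.6478 years

109.6478


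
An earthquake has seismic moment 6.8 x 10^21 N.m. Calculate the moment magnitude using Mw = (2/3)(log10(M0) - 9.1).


log10(M0) = log10(6.8 x 10^21) = 21.8325
Mw = 2/3 * (21.8325 - 9.1)
= 2/3 * 12.7325
= 8.49

8.49


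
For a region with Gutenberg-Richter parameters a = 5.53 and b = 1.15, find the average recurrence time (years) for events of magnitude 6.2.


log10(N) = 5.53 - 1.15*6.2 = -1.6
N = 10^-1.6 = 0.025119
T = 1/N = 1/0.025119 = 39.8107 years

39.8107


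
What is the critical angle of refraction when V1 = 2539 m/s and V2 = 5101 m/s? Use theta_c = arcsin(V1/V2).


V1/V2 = 2539/5101 = 0.497746
theta_c = arcsin(0.497746) = 29.851 degrees

29.851


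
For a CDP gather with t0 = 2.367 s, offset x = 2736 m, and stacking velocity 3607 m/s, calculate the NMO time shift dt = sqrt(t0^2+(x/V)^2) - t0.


x/Vnmo = 2736/3607 = 0.758525
(x/Vnmo)^2 = 0.57536
t0^2 = 5.602689
sqrt(5.602689 + 0.57536) = 2.485568
dt = 2.485568 - 2.367 = 0.118568

0.118568


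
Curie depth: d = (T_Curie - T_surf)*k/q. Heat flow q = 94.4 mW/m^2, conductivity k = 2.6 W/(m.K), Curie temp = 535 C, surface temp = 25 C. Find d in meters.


T_Curie - T_surf = 535 - 25 = 510 C
Convert q to W/m^2: 94.4 mW/m^2 = 0.0944 W/m^2
d = 510 * 2.6 / 0.0944 = 14046.61 m

14046.61


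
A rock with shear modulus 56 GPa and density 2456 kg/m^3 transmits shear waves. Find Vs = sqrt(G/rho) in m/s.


Convert G to Pa: G = 56e9 Pa
Compute G/rho = 56e9 / 2456 = 22801302.9316
Vs = sqrt(22801302.9316) = 4775.07 m/s

4775.07


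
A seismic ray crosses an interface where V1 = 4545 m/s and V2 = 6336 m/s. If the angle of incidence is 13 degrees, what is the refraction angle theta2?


sin(theta1) = sin(13 deg) = 0.224951
sin(theta2) = V2/V1 * sin(theta1) = 6336/4545 * 0.224951 = 0.313595
theta2 = arcsin(0.313595) = 18.276 degrees

18.276


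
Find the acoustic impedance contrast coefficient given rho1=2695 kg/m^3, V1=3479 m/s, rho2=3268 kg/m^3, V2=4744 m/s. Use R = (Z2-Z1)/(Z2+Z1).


Z1 = 2695 * 3479 = 9375905
Z2 = 3268 * 4744 = 15503392
R = (15503392 - 9375905) / (15503392 + 9375905) = 6127487 / 24879297 = 0.2463

0.2463


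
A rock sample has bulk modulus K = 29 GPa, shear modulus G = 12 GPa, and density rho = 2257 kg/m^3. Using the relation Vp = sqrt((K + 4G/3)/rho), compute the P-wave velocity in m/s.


First compute the effective modulus:
K + 4G/3 = 29e9 + 4*12e9/3 = 45000000000.0 Pa
Then divide by density:
45000000000.0 / 2257 = 19937970.7576 Pa/(kg/m^3)
Take the square root:
Vp = sqrt(19937970.7576) = 4465.2 m/s

4465.2


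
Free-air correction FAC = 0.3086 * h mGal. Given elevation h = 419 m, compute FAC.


FAC = 0.3086 * h
= 0.3086 * 419
= 129.3034 mGal

129.3034


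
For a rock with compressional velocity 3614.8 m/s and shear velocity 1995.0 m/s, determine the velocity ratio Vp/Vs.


Vp/Vs = 3614.8 / 1995.0
= 1.8119

1.8119


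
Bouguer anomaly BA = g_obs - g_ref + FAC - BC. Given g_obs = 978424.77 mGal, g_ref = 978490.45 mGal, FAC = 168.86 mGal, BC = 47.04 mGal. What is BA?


BA = g_obs - g_ref + FAC - BC
= 978424.77 - 978490.45 + 168.86 - 47.04
= 56.14 mGal

56.14


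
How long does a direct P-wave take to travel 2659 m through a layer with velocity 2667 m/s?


t = x / V
= 2659 / 2667
= 0.997 s

0.997


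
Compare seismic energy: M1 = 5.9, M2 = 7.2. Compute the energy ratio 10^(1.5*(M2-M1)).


M2 - M1 = 7.2 - 5.9 = 1.3
1.5 * 1.3 = 1.95
ratio = 10^1.95 = 89.13

89.13


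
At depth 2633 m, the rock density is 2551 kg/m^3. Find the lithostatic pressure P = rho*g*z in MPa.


P = rho * g * z / 1e6
= 2551 * 9.81 * 2633 / 1e6
= 65891641.23 / 1e6
= 65.8916 MPa

65.8916


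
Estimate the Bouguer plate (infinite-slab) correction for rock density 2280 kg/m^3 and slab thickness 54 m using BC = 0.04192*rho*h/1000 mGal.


BC = 0.04192 * rho * h / 1000
= 0.04192 * 2280 * 54 / 1000
= 5.1612 mGal

5.1612


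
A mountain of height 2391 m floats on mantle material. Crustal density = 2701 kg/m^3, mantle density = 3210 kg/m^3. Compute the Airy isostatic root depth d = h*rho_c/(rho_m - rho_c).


rho_m - rho_c = 3210 - 2701 = 509
d = 2391 * 2701 / 509
= 6458091 / 509
= 12687.8 m

12687.8


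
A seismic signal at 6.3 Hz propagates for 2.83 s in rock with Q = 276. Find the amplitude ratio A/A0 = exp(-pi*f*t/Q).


pi*f*t/Q = pi*6.3*2.83/276 = 0.20294
A/A0 = exp(-0.20294) = 0.816327

0.816327


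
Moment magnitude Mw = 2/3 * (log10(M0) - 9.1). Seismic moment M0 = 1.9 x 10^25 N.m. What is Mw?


log10(M0) = log10(1.9 x 10^25) = 25.2788
Mw = 2/3 * (25.2788 - 9.1)
= 2/3 * 16.1788
= 10.79

10.79


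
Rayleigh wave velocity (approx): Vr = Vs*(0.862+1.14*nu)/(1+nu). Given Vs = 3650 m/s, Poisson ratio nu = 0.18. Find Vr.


Numerator factor = 0.862 + 1.14*0.18 = 1.0672
Denominator = 1 + 0.18 = 1.18
Vr = 3650 * 1.0672 / 1.18 = 3301.08 m/s

3301.08


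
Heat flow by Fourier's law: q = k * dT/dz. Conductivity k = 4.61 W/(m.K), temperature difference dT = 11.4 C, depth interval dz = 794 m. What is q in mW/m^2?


q = k * dT / dz * 1000
= 4.61 * 11.4 / 794 * 1000
= 0.066189 * 1000
= 66.1889 mW/m^2

66.1889


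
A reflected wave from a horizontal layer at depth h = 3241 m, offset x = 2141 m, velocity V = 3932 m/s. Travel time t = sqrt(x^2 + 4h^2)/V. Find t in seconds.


x^2 + 4h^2 = 2141^2 + 4*3241^2 = 4583881 + 42016324 = 46600205
sqrt(46600205) = 6826.4343
t = 6826.4343 / 3932 = 1.7361 s

1.7361


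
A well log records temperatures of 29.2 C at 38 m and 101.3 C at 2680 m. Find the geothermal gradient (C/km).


dT = 101.3 - 29.2 = 72.1 C
dz = 2680 - 38 = 2642 m
gradient = dT/dz * 1000 = 72.1/2642 * 1000 = 27.2899 C/km

27.2899


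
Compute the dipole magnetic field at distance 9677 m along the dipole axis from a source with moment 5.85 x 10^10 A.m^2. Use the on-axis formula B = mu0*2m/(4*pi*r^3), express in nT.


m = 5.85 x 10^10 = 58500000000 A.m^2
2m = 117000000000 A.m^2
r^3 = 9677^3 = 906196171733
B = (4pi*10^-7) * 117000000000 / (4*pi * 906196171733) * 1e9
= 147026.536188 / 11387596943310.35 * 1e9
= 12.9111 nT

12.9111


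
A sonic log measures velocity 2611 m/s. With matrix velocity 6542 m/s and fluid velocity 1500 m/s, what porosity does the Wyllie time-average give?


1/V - 1/Vm = 1/2611 - 1/6542 = 0.00023014
1/Vf - 1/Vm = 1/1500 - 1/6542 = 0.00051381
phi = 0.00023014 / 0.00051381 = 0.4479

0.4479


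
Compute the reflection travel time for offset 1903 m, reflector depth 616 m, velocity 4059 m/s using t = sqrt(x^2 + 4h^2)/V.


x^2 + 4h^2 = 1903^2 + 4*616^2 = 3621409 + 1517824 = 5139233
sqrt(5139233) = 2266.9876
t = 2266.9876 / 4059 = 0.5585 s

0.5585


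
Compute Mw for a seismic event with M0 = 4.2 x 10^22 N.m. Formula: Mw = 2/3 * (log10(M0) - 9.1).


log10(M0) = log10(4.2 x 10^22) = 22.6232
Mw = 2/3 * (22.6232 - 9.1)
= 2/3 * 13.5232
= 9.02

9.02


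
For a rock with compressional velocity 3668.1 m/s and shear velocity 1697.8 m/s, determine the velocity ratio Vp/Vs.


Vp/Vs = 3668.1 / 1697.8
= 2.1605

2.1605


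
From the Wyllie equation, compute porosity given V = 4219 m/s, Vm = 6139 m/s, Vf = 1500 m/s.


1/V - 1/Vm = 1/4219 - 1/6139 = 7.413e-05
1/Vf - 1/Vm = 1/1500 - 1/6139 = 0.00050377
phi = 7.413e-05 / 0.00050377 = 0.1471

0.1471


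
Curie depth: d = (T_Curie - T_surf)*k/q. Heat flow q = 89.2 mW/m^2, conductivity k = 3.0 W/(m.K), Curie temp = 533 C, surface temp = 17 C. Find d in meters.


T_Curie - T_surf = 533 - 17 = 516 C
Convert q to W/m^2: 89.2 mW/m^2 = 0.0892 W/m^2
d = 516 * 3.0 / 0.0892 = 17354.26 m

17354.26


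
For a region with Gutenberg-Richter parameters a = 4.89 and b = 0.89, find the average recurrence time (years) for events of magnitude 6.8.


log10(N) = 4.89 - 0.89*6.8 = -1.162
N = 10^-1.162 = 0.068865
T = 1/N = 1/0.068865 = 14.5211 years

14.5211


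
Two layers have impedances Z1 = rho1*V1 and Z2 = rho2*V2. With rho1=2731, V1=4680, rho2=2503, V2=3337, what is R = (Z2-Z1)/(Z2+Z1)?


Z1 = 2731 * 4680 = 12781080
Z2 = 2503 * 3337 = 8352511
R = (8352511 - 12781080) / (8352511 + 12781080) = -4428569 / 21133591 = -0.2096

-0.2096


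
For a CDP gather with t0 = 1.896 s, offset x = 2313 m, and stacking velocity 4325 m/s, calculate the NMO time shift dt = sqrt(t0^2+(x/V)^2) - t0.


x/Vnmo = 2313/4325 = 0.534798
(x/Vnmo)^2 = 0.286009
t0^2 = 3.594816
sqrt(3.594816 + 0.286009) = 1.969981
dt = 1.969981 - 1.896 = 0.073981

0.073981


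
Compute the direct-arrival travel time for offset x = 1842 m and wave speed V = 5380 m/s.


t = x / V
= 1842 / 5380
= 0.3424 s

0.3424


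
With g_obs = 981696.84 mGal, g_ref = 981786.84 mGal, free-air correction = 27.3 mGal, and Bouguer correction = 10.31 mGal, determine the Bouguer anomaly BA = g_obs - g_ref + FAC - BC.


BA = g_obs - g_ref + FAC - BC
= 981696.84 - 981786.84 + 27.3 - 10.31
= -73.01 mGal

-73.01


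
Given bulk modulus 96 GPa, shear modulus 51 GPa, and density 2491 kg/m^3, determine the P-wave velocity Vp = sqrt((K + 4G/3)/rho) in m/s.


First compute the effective modulus:
K + 4G/3 = 96e9 + 4*51e9/3 = 164000000000.0 Pa
Then divide by density:
164000000000.0 / 2491 = 65837013.2477 Pa/(kg/m^3)
Take the square root:
Vp = sqrt(65837013.2477) = 8114.0 m/s

8114.0


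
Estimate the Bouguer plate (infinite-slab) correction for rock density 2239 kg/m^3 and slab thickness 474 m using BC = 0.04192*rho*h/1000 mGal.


BC = 0.04192 * rho * h / 1000
= 0.04192 * 2239 * 474 / 1000
= 44.4891 mGal

44.4891


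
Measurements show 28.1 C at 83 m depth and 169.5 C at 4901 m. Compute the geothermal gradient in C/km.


dT = 169.5 - 28.1 = 141.4 C
dz = 4901 - 83 = 4818 m
gradient = dT/dz * 1000 = 141.4/4818 * 1000 = 29.3483 C/km

29.3483


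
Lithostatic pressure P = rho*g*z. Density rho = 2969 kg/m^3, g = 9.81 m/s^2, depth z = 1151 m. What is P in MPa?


P = rho * g * z / 1e6
= 2969 * 9.81 * 1151 / 1e6
= 33523899.39 / 1e6
= 33.5239 MPa

33.5239


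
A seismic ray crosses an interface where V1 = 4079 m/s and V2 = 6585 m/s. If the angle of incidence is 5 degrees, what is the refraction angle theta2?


sin(theta1) = sin(5 deg) = 0.087156
sin(theta2) = V2/V1 * sin(theta1) = 6585/4079 * 0.087156 = 0.140701
theta2 = arcsin(0.140701) = 8.0884 degrees

8.0884


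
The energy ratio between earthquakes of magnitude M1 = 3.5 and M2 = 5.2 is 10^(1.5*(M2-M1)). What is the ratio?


M2 - M1 = 5.2 - 3.5 = 1.7
1.5 * 1.7 = 2.55
ratio = 10^2.55 = 354.81

354.81


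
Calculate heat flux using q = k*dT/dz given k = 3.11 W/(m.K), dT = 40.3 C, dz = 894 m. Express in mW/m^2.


q = k * dT / dz * 1000
= 3.11 * 40.3 / 894 * 1000
= 0.140194 * 1000
= 140.1935 mW/m^2

140.1935


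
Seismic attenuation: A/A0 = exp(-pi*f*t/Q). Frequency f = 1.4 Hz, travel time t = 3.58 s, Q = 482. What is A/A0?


pi*f*t/Q = pi*1.4*3.58/482 = 0.032667
A/A0 = exp(-0.032667) = 0.96786

0.96786


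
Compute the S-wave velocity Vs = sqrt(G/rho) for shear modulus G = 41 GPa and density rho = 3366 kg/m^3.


Convert G to Pa: G = 41e9 Pa
Compute G/rho = 41e9 / 3366 = 12180629.8277
Vs = sqrt(12180629.8277) = 3490.08 m/s

3490.08


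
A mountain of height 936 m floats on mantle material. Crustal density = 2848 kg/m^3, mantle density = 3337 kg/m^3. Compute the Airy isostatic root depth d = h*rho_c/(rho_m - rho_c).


rho_m - rho_c = 3337 - 2848 = 489
d = 936 * 2848 / 489
= 2665728 / 489
= 5451.39 m

5451.39


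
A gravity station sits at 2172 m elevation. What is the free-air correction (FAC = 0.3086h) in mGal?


FAC = 0.3086 * h
= 0.3086 * 2172
= 670.2792 mGal

670.2792


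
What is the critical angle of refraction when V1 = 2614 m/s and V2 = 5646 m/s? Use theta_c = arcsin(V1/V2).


V1/V2 = 2614/5646 = 0.462983
theta_c = arcsin(0.462983) = 27.5797 degrees

27.5797


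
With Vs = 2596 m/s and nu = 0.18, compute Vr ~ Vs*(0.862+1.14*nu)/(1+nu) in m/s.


Numerator factor = 0.862 + 1.14*0.18 = 1.0672
Denominator = 1 + 0.18 = 1.18
Vr = 2596 * 1.0672 / 1.18 = 2347.84 m/s

2347.84


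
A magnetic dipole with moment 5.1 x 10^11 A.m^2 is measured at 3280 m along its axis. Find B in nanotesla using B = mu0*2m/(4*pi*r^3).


m = 5.1 x 10^11 = 510000000000 A.m^2
2m = 1020000000000 A.m^2
r^3 = 3280^3 = 35287552000
B = (4pi*10^-7) * 1020000000000 / (4*pi * 35287552000) * 1e9
= 1281769.802665 / 443436456505.47 * 1e9
= 2890.5377 nT

2890.5377


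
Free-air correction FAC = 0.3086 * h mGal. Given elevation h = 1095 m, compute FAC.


FAC = 0.3086 * h
= 0.3086 * 1095
= 337.917 mGal

337.917


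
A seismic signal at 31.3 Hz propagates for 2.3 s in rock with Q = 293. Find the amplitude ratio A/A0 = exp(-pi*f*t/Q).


pi*f*t/Q = pi*31.3*2.3/293 = 0.771888
A/A0 = exp(-0.771888) = 0.46214

0.46214


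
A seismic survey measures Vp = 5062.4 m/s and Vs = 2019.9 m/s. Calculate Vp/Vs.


Vp/Vs = 5062.4 / 2019.9
= 2.5063

2.5063


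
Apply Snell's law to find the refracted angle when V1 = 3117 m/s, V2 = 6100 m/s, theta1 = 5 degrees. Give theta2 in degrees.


sin(theta1) = sin(5 deg) = 0.087156
sin(theta2) = V2/V1 * sin(theta1) = 6100/3117 * 0.087156 = 0.170565
theta2 = arcsin(0.170565) = 9.8207 degrees

9.8207


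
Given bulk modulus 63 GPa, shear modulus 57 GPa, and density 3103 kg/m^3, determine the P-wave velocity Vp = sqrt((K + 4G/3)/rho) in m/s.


First compute the effective modulus:
K + 4G/3 = 63e9 + 4*57e9/3 = 139000000000.0 Pa
Then divide by density:
139000000000.0 / 3103 = 44795359.3297 Pa/(kg/m^3)
Take the square root:
Vp = sqrt(44795359.3297) = 6692.93 m/s

6692.93


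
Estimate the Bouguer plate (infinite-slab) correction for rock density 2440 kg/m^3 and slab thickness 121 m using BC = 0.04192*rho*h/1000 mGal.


BC = 0.04192 * rho * h / 1000
= 0.04192 * 2440 * 121 / 1000
= 12.3765 mGal

12.3765


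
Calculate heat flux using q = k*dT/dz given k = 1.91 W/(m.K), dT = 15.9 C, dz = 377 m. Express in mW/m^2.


q = k * dT / dz * 1000
= 1.91 * 15.9 / 377 * 1000
= 0.080554 * 1000
= 80.5544 mW/m^2

80.5544


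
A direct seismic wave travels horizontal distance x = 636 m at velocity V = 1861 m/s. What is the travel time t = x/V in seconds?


t = x / V
= 636 / 1861
= 0.3418 s

0.3418


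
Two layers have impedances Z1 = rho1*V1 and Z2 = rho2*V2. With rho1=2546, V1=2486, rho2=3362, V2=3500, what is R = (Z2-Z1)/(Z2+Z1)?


Z1 = 2546 * 2486 = 6329356
Z2 = 3362 * 3500 = 11767000
R = (11767000 - 6329356) / (11767000 + 6329356) = 5437644 / 18096356 = 0.3005

0.3005


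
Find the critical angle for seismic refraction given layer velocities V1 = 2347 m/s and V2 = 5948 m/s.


V1/V2 = 2347/5948 = 0.394586
theta_c = arcsin(0.394586) = 23.2402 degrees

23.2402


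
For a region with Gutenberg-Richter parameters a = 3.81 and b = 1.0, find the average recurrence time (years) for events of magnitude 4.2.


log10(N) = 3.81 - 1.0*4.2 = -0.39
N = 10^-0.39 = 0.40738
T = 1/N = 1/0.40738 = 2.4547 years

2.4547


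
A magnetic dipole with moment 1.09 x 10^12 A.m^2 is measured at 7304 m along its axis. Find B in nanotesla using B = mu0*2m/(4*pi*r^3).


m = 1.09 x 10^12 = 1090000000000 A.m^2
2m = 2180000000000 A.m^2
r^3 = 7304^3 = 389656830464
B = (4pi*10^-7) * 2180000000000 / (4*pi * 389656830464) * 1e9
= 2739468.79393 / 4896572144027.14 * 1e9
= 559.4666 nT

559.4666


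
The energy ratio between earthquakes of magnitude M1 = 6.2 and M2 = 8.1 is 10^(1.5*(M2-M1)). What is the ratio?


M2 - M1 = 8.1 - 6.2 = 1.9
1.5 * 1.9 = 2.85
ratio = 10^2.85 = 707.95

707.95


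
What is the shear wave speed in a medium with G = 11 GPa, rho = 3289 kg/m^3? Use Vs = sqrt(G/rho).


Convert G to Pa: G = 11e9 Pa
Compute G/rho = 11e9 / 3289 = 3344481.6054
Vs = sqrt(3344481.6054) = 1828.79 m/s

1828.79


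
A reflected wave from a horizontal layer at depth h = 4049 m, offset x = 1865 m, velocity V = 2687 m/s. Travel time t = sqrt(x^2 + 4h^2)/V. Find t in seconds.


x^2 + 4h^2 = 1865^2 + 4*4049^2 = 3478225 + 65577604 = 69055829
sqrt(69055829) = 8309.9837
t = 8309.9837 / 2687 = 3.0927 s

3.0927
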